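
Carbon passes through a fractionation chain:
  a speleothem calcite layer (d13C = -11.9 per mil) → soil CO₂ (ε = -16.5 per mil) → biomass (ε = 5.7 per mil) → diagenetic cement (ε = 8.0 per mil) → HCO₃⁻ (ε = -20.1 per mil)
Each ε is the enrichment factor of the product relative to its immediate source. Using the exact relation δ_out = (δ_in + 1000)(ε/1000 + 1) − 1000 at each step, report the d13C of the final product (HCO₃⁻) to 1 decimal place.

step 1: δ = (-11.90 + 1000)·(-16.5/1000 + 1) − 1000 = -28.20 per mil
step 2: δ = (-28.20 + 1000)·(5.7/1000 + 1) − 1000 = -22.66 per mil
step 3: δ = (-22.66 + 1000)·(8.0/1000 + 1) − 1000 = -14.85 per mil
step 4: δ = (-14.85 + 1000)·(-20.1/1000 + 1) − 1000 = -34.65 per mil

-34.6 per mil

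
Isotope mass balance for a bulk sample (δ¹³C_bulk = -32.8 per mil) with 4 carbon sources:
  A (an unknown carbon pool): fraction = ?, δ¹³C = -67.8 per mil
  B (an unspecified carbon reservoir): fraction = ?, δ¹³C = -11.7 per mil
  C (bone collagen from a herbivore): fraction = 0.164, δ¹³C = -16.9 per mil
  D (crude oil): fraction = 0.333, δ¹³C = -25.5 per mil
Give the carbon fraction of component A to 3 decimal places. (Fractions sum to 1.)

Let f_A and f_B be the unknown fractions; fractions sum to 1 so f_A + f_B = 0.503.
Mass balance: Σ fᵢ·δᵢ = δ_bulk ⇒ f_A·(-67.8) + f_B·(-11.7) = -32.8 − (-11.263) = -21.537
Substitute f_B = 0.503 − f_A:
f_A·(-67.8 − -11.7) = -21.537 − 0.503×(-11.7) = -15.652
f_A = -15.652 / -56.1 = 0.2790

0.279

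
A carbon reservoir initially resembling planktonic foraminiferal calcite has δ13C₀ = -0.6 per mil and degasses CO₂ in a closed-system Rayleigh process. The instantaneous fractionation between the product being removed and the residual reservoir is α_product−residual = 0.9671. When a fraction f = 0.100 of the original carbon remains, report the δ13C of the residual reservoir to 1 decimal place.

Rayleigh residual: δ_res = (δ₀ + 1000)·f^(α−1) − 1000
α − 1 = -0.03290
f^(α−1) = 0.100^(-0.03290) = 1.078698
δ_res = (-0.6 + 1000) × 1.078698 − 1000 = 1078.051 − 1000 = 78.05 per mil

78.1 per mil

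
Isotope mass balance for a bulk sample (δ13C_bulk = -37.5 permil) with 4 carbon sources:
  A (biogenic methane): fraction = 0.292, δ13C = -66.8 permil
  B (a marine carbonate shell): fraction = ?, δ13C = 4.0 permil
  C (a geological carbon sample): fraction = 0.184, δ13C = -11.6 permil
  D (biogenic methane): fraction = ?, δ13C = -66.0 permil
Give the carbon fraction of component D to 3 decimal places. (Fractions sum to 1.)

Let f_D and f_B be the unknown fractions; fractions sum to 1 so f_D + f_B = 0.524.
Mass balance: Σ fᵢ·δᵢ = δ_bulk ⇒ f_D·(-66.0) + f_B·(4.0) = -37.5 − (-21.640) = -15.860
Substitute f_B = 0.524 − f_D:
f_D·(-66.0 − 4.0) = -15.860 − 0.524×(4.0) = -17.956
f_D = -17.956 / -70.0 = 0.2565

0.257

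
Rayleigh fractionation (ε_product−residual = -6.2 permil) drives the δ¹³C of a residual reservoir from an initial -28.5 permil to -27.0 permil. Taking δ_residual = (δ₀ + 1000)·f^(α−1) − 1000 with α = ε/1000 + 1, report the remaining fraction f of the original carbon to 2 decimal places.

0.78

α − 1 = ε/1000 = -0.0062
(δ_res + 1000)/(δ₀ + 1000) = (-27.0 + 1000)/(-28.5 + 1000) = 973.0/971.5 = 1.001544
f = 1.001544^(1/-0.0062) = exp(ln(1.001544)/-0.0062) = exp(0.00154/-0.0062)
f = exp(-0.2488) = 0.7797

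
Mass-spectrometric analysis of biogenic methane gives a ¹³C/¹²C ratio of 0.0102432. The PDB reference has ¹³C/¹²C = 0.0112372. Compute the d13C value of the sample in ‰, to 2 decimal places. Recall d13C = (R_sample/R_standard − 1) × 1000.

d13C = (R_sample / R_standard − 1) × 1000
R_sample / R_standard = 0.0102432 / 0.0112372 = 0.911544
d13C = (0.911544 − 1) × 1000 = -88.456‰

-88.46‰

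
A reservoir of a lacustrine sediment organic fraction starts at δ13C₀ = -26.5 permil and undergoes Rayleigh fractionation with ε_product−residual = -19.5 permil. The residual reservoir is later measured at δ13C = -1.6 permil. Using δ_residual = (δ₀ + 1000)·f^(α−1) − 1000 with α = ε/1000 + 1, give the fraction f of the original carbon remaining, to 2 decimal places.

0.27

α − 1 = ε/1000 = -0.0195
(δ_res + 1000)/(δ₀ + 1000) = (-1.6 + 1000)/(-26.5 + 1000) = 998.4/973.5 = 1.025578
f = 1.025578^(1/-0.0195) = exp(ln(1.025578)/-0.0195) = exp(0.02526/-0.0195)
f = exp(-1.2952) = 0.2738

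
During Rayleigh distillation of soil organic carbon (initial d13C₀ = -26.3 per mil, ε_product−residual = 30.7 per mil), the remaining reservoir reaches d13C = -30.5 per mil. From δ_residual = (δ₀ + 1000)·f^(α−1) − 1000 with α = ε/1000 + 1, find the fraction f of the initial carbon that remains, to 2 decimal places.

0.87

α − 1 = ε/1000 = 0.0307
(δ_res + 1000)/(δ₀ + 1000) = (-30.5 + 1000)/(-26.3 + 1000) = 969.5/973.7 = 0.995687
f = 0.995687^(1/0.0307) = exp(ln(0.995687)/0.0307) = exp(-0.00432/0.0307)
f = exp(-0.1408) = 0.8687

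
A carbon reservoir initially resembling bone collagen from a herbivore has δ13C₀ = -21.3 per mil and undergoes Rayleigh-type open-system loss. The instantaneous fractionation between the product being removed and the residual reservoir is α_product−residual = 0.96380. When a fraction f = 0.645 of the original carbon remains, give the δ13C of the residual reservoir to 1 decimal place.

-5.6 per mil

Rayleigh residual: δ_res = (δ₀ + 1000)·f^(α−1) − 1000
α − 1 = -0.03620
f^(α−1) = 0.645^(-0.03620) = 1.016001
δ_res = (-21.3 + 1000) × 1.016001 − 1000 = 994.360 − 1000 = -5.64 per mil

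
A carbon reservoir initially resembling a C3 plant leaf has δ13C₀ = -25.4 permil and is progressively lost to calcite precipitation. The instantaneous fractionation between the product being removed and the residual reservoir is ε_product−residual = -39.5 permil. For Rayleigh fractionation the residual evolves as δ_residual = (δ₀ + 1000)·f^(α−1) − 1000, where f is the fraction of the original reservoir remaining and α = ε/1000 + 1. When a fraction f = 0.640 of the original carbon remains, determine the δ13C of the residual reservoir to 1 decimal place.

Rayleigh residual: δ_res = (δ₀ + 1000)·f^(α−1) − 1000
α = ε/1000 + 1 = 0.96050, so α − 1 = -0.03950
f^(α−1) = 0.640^(-0.03950) = 1.017785
δ_res = (-25.4 + 1000) × 1.017785 − 1000 = 991.933 − 1000 = -8.07 permil

-8.1 permil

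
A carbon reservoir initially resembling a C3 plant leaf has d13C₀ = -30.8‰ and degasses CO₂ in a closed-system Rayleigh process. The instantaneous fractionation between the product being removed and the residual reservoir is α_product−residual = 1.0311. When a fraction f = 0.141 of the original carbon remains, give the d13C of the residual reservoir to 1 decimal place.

Rayleigh residual: δ_res = (δ₀ + 1000)·f^(α−1) − 1000
α − 1 = 0.03110
f^(α−1) = 0.141^(0.03110) = 0.940894
δ_res = (-30.8 + 1000) × 0.940894 − 1000 = 911.914 − 1000 = -88.09‰

-88.1‰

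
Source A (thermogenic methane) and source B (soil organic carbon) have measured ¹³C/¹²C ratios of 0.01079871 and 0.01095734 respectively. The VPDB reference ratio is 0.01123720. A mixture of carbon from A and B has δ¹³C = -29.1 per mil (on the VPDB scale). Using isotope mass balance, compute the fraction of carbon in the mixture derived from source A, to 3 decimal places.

δ_A = (0.01079871/0.01123720 − 1)×1000 = (0.960979 − 1)×1000 = -39.021 per mil
δ_B = (0.01095734/0.01123720 − 1)×1000 = (0.975095 − 1)×1000 = -24.905 per mil
f_A = (δ_mix − δ_B)/(δ_A − δ_B) = (-29.1 − (-24.905))/(-39.021 − (-24.905))
f_A = -4.195 / -14.117 = 0.2972

0.297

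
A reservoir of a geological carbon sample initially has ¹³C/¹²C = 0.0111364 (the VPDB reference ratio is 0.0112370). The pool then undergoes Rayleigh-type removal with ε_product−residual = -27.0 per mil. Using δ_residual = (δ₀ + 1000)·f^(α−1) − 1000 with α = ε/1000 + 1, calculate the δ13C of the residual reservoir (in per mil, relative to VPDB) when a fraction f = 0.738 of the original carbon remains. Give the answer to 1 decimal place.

δ₀ = (0.0111364/0.0112370 − 1)×1000 = (0.991047 − 1)×1000 = -8.953 per mil
α − 1 = ε/1000 = -0.0270
f^(α−1) = 0.738^(-0.0270) = 1.008237
δ_res = (-8.953 + 1000) × 1.008237 − 1000 = 999.210 − 1000 = -0.79 per mil

-0.8 per mil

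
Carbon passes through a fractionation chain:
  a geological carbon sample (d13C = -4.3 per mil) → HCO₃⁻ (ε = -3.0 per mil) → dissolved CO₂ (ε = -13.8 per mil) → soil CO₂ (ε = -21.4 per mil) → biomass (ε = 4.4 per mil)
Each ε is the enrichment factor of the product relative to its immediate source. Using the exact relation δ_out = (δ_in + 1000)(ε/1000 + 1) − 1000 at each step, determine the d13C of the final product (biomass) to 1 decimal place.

-37.7 per mil

step 1: δ = (-4.30 + 1000)·(-3.0/1000 + 1) − 1000 = -7.29 per mil
step 2: δ = (-7.29 + 1000)·(-13.8/1000 + 1) − 1000 = -20.99 per mil
step 3: δ = (-20.99 + 1000)·(-21.4/1000 + 1) − 1000 = -41.94 per mil
step 4: δ = (-41.94 + 1000)·(4.4/1000 + 1) − 1000 = -37.72 per mil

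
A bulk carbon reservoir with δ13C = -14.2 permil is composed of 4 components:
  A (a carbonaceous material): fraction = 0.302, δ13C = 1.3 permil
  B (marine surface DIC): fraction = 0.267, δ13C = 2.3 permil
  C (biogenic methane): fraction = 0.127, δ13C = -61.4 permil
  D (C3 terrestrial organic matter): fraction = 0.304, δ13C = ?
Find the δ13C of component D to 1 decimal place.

-24.4 permil

Isotope mass balance: δ_bulk = Σ fᵢ·δᵢ.
-14.2 = 0.302×(1.3) + 0.267×(2.3) + 0.127×(-61.4) + 0.304×δ_D
0.304·δ_D = -14.2 − (-6.791) = -7.409
δ_D = -7.409 / 0.304 = -24.37 permil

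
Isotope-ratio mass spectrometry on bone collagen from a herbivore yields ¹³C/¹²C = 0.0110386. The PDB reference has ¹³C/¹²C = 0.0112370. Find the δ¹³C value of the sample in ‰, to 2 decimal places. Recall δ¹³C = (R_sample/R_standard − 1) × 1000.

-17.66‰

δ¹³C = (R_sample / R_standard − 1) × 1000
R_sample / R_standard = 0.0110386 / 0.0112370 = 0.982344
δ¹³C = (0.982344 − 1) × 1000 = -17.656‰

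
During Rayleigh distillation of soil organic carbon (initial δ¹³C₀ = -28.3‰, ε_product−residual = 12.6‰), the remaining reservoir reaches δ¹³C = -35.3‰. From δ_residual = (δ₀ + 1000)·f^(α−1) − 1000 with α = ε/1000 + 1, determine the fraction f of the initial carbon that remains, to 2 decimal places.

0.56

α − 1 = ε/1000 = 0.0126
(δ_res + 1000)/(δ₀ + 1000) = (-35.3 + 1000)/(-28.3 + 1000) = 964.7/971.7 = 0.992796
f = 0.992796^(1/0.0126) = exp(ln(0.992796)/0.0126) = exp(-0.00723/0.0126)
f = exp(-0.5738) = 0.5634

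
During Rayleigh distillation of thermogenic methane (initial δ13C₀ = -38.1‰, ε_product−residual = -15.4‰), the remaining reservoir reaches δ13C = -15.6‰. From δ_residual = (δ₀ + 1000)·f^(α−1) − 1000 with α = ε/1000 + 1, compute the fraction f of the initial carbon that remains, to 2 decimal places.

0.22

α − 1 = ε/1000 = -0.0154
(δ_res + 1000)/(δ₀ + 1000) = (-15.6 + 1000)/(-38.1 + 1000) = 984.4/961.9 = 1.023391
f = 1.023391^(1/-0.0154) = exp(ln(1.023391)/-0.0154) = exp(0.02312/-0.0154)
f = exp(-1.5014) = 0.2228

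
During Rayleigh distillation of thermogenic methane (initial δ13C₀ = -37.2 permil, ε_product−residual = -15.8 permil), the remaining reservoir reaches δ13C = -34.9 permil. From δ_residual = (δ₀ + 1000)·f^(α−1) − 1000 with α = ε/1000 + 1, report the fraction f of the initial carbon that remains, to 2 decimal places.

α − 1 = ε/1000 = -0.0158
(δ_res + 1000)/(δ₀ + 1000) = (-34.9 + 1000)/(-37.2 + 1000) = 965.1/962.8 = 1.002389
f = 1.002389^(1/-0.0158) = exp(ln(1.002389)/-0.0158) = exp(0.00239/-0.0158)
f = exp(-0.1510) = 0.8598

0.86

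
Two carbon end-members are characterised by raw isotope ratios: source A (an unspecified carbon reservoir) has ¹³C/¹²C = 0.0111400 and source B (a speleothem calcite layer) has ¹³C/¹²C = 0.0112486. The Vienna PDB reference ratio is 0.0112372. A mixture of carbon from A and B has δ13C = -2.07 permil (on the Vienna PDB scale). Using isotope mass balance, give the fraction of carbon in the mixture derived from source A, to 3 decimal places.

0.319

δ_A = (0.0111400/0.0112372 − 1)×1000 = (0.991350 − 1)×1000 = -8.650 permil
δ_B = (0.0112486/0.0112372 − 1)×1000 = (1.001014 − 1)×1000 = 1.014 permil
f_A = (δ_mix − δ_B)/(δ_A − δ_B) = (-2.07 − (1.014))/(-8.650 − (1.014))
f_A = -3.084 / -9.664 = 0.3192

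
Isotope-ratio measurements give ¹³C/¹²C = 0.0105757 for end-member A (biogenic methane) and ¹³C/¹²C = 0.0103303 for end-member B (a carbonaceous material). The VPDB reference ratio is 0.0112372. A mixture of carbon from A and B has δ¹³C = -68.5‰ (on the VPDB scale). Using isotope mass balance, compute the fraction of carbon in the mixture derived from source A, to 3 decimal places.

0.559

δ_A = (0.0105757/0.0112372 − 1)×1000 = (0.941133 − 1)×1000 = -58.867‰
δ_B = (0.0103303/0.0112372 − 1)×1000 = (0.919295 − 1)×1000 = -80.705‰
f_A = (δ_mix − δ_B)/(δ_A − δ_B) = (-68.5 − (-80.705))/(-58.867 − (-80.705))
f_A = 12.205 / 21.838 = 0.5589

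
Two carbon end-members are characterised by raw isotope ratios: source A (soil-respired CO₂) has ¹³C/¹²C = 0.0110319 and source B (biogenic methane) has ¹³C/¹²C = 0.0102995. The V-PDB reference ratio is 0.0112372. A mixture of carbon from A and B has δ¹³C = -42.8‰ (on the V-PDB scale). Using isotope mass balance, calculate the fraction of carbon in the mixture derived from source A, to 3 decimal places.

δ_A = (0.0110319/0.0112372 − 1)×1000 = (0.981730 − 1)×1000 = -18.270‰
δ_B = (0.0102995/0.0112372 − 1)×1000 = (0.916554 − 1)×1000 = -83.446‰
f_A = (δ_mix − δ_B)/(δ_A − δ_B) = (-42.8 − (-83.446))/(-18.270 − (-83.446))
f_A = 40.646 / 65.176 = 0.6236

0.624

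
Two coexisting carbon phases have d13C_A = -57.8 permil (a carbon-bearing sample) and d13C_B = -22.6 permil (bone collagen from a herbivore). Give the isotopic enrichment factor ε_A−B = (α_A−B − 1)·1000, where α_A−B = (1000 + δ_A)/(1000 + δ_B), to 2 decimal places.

α_A−B = (1000 + -57.8) / (1000 + -22.6) = 942.2 / 977.4 = 0.963986
ε_A−B = (0.963986 − 1) × 1000 = -36.014 permil
(The approximation ε ≈ δ_A − δ_B would give -35.2 permil.)

-36.01 permil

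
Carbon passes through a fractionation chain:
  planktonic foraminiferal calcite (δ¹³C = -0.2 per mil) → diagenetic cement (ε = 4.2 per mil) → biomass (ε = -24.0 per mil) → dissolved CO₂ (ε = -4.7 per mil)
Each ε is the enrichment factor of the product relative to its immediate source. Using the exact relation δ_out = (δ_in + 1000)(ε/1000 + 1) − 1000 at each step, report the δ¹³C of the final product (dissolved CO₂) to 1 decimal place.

step 1: δ = (-0.20 + 1000)·(4.2/1000 + 1) − 1000 = 4.00 per mil
step 2: δ = (4.00 + 1000)·(-24.0/1000 + 1) − 1000 = -20.10 per mil
step 3: δ = (-20.10 + 1000)·(-4.7/1000 + 1) − 1000 = -24.70 per mil

-24.7 per mil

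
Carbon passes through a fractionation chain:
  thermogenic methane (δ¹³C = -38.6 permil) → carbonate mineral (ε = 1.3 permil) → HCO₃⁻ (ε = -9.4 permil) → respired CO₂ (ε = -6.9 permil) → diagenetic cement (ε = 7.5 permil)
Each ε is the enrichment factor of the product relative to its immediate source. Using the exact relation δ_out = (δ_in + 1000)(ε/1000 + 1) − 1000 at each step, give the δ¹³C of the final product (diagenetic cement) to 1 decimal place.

-45.9 permil

step 1: δ = (-38.60 + 1000)·(1.3/1000 + 1) − 1000 = -37.35 permil
step 2: δ = (-37.35 + 1000)·(-9.4/1000 + 1) − 1000 = -46.40 permil
step 3: δ = (-46.40 + 1000)·(-6.9/1000 + 1) − 1000 = -52.98 permil
step 4: δ = (-52.98 + 1000)·(7.5/1000 + 1) − 1000 = -45.88 permil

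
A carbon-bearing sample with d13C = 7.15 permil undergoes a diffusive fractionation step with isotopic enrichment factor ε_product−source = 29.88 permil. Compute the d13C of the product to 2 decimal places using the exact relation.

37.24 permil

To first order, δ_product ≈ δ_source + ε = 37.03 permil.
Exactly, δ_product = (δ_source + 1000)·(ε/1000 + 1) − 1000.
δ_product = (7.15 + 1000) × (29.88/1000 + 1) − 1000
δ_product = 37.244 permil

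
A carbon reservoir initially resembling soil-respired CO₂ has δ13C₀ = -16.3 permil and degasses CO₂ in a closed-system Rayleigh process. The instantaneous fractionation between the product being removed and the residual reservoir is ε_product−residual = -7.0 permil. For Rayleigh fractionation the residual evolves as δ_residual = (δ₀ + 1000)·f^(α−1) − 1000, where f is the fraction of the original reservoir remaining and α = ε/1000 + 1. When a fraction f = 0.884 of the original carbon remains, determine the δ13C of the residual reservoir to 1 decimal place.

-15.5 permil

Rayleigh residual: δ_res = (δ₀ + 1000)·f^(α−1) − 1000
α = ε/1000 + 1 = 0.99300, so α − 1 = -0.00700
f^(α−1) = 0.884^(-0.00700) = 1.000863
δ_res = (-16.3 + 1000) × 1.000863 − 1000 = 984.549 − 1000 = -15.45 permil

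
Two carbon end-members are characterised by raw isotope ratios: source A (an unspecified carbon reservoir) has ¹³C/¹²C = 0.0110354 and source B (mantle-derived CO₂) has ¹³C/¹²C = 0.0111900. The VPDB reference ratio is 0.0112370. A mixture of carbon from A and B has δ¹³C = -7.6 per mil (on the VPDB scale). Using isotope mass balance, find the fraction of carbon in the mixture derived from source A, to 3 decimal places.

0.248

δ_A = (0.0110354/0.0112370 − 1)×1000 = (0.982059 − 1)×1000 = -17.941 per mil
δ_B = (0.0111900/0.0112370 − 1)×1000 = (0.995817 − 1)×1000 = -4.183 per mil
f_A = (δ_mix − δ_B)/(δ_A − δ_B) = (-7.6 − (-4.183))/(-17.941 − (-4.183))
f_A = -3.417 / -13.758 = 0.2484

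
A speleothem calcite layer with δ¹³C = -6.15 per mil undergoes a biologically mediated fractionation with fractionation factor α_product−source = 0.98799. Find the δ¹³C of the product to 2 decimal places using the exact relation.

δ_product = (δ_source + 1000)·α − 1000
δ_product = (-6.15 + 1000) × 0.98799 − 1000
δ_product = 981.914 − 1000 = -18.086 per mil

-18.09 per mil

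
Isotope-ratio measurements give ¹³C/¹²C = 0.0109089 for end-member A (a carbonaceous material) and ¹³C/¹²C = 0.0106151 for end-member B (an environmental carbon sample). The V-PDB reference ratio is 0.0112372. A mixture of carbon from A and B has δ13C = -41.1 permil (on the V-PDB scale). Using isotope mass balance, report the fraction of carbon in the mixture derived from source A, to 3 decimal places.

0.545

δ_A = (0.0109089/0.0112372 − 1)×1000 = (0.970785 − 1)×1000 = -29.215 permil
δ_B = (0.0106151/0.0112372 − 1)×1000 = (0.944639 − 1)×1000 = -55.361 permil
f_A = (δ_mix − δ_B)/(δ_A − δ_B) = (-41.1 − (-55.361))/(-29.215 − (-55.361))
f_A = 14.261 / 26.145 = 0.5454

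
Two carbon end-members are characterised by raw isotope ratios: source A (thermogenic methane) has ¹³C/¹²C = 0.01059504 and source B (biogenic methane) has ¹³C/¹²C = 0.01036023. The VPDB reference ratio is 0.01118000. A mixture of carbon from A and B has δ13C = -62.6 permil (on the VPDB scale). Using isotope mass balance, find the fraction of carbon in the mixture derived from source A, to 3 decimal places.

0.511

δ_A = (0.01059504/0.01118000 − 1)×1000 = (0.947678 − 1)×1000 = -52.322 permil
δ_B = (0.01036023/0.01118000 − 1)×1000 = (0.926675 − 1)×1000 = -73.325 permil
f_A = (δ_mix − δ_B)/(δ_A − δ_B) = (-62.6 − (-73.325))/(-52.322 − (-73.325))
f_A = 10.725 / 21.003 = 0.5106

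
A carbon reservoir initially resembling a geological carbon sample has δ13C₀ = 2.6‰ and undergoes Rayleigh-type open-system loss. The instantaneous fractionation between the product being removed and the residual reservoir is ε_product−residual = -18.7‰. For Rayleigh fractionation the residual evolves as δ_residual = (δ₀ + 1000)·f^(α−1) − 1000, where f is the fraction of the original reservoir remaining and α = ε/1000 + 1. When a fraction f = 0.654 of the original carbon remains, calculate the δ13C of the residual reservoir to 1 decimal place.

Rayleigh residual: δ_res = (δ₀ + 1000)·f^(α−1) − 1000
α = ε/1000 + 1 = 0.98130, so α − 1 = -0.01870
f^(α−1) = 0.654^(-0.01870) = 1.007973
δ_res = (2.6 + 1000) × 1.007973 − 1000 = 1010.593 − 1000 = 10.59‰

10.6‰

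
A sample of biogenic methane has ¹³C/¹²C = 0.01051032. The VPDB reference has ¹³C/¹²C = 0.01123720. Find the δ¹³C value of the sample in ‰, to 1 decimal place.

δ¹³C = (R_sample / R_standard − 1) × 1000
R_sample / R_standard = 0.01051032 / 0.01123720 = 0.935315
δ¹³C = (0.935315 − 1) × 1000 = -64.69‰

-64.7‰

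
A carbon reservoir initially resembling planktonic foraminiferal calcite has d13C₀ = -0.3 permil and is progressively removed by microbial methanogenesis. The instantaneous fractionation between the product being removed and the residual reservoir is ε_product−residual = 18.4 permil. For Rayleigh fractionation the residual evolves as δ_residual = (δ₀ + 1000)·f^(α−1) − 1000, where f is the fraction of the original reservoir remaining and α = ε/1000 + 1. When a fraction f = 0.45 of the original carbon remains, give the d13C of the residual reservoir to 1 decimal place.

Rayleigh residual: δ_res = (δ₀ + 1000)·f^(α−1) − 1000
α = ε/1000 + 1 = 1.01840, so α − 1 = 0.01840
f^(α−1) = 0.45^(0.01840) = 0.985415
δ_res = (-0.3 + 1000) × 0.985415 − 1000 = 985.119 − 1000 = -14.88 permil

-14.9 permil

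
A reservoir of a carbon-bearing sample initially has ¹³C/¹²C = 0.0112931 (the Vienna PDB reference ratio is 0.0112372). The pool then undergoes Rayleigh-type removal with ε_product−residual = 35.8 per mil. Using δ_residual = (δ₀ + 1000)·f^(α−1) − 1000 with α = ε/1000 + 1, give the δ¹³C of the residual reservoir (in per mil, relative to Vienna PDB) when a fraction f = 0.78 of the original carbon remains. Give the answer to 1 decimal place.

-3.9 per mil

δ₀ = (0.0112931/0.0112372 − 1)×1000 = (1.004975 − 1)×1000 = 4.975 per mil
α − 1 = ε/1000 = 0.0358
f^(α−1) = 0.78^(0.0358) = 0.991145
δ_res = (4.975 + 1000) × 0.991145 − 1000 = 996.075 − 1000 = -3.92 per mil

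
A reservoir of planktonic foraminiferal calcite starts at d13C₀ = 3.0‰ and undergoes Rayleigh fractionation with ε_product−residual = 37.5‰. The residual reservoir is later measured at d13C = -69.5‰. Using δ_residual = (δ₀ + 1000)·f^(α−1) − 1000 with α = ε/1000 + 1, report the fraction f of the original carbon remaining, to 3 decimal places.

0.135

α − 1 = ε/1000 = 0.0375
(δ_res + 1000)/(δ₀ + 1000) = (-69.5 + 1000)/(3.0 + 1000) = 930.5/1003.0 = 0.927717
f = 0.927717^(1/0.0375) = exp(ln(0.927717)/0.0375) = exp(-0.07503/0.0375)
f = exp(-2.0008) = 0.1352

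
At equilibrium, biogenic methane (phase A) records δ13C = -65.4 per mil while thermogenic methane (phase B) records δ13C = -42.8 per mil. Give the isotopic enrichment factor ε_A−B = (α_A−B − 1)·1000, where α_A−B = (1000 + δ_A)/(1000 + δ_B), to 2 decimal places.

-23.61 per mil

α_A−B = (1000 + -65.4) / (1000 + -42.8) = 934.6 / 957.2 = 0.976389
ε_A−B = (0.976389 − 1) × 1000 = -23.611 per mil
(The approximation ε ≈ δ_A − δ_B would give -22.6 per mil.)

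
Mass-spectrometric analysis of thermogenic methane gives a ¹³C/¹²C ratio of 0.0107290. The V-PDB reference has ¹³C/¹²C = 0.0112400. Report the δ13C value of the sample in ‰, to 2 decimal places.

-45.46‰

δ13C = (R_sample / R_standard − 1) × 1000
R_sample / R_standard = 0.0107290 / 0.0112400 = 0.954537
δ13C = (0.954537 − 1) × 1000 = -45.463‰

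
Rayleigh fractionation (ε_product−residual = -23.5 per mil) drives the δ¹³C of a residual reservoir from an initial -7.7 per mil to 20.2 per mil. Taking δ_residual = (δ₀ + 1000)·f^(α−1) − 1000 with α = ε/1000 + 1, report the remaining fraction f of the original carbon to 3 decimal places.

0.307

α − 1 = ε/1000 = -0.0235
(δ_res + 1000)/(δ₀ + 1000) = (20.2 + 1000)/(-7.7 + 1000) = 1020.2/992.3 = 1.028116
f = 1.028116^(1/-0.0235) = exp(ln(1.028116)/-0.0235) = exp(0.02773/-0.0235)
f = exp(-1.1799) = 0.3073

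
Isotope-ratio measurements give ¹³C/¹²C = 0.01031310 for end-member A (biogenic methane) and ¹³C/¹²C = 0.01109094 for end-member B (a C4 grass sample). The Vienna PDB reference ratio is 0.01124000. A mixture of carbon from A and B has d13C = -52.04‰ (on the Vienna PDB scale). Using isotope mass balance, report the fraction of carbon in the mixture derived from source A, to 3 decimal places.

0.560

δ_A = (0.01031310/0.01124000 − 1)×1000 = (0.917536 − 1)×1000 = -82.464‰
δ_B = (0.01109094/0.01124000 − 1)×1000 = (0.986738 − 1)×1000 = -13.262‰
f_A = (δ_mix − δ_B)/(δ_A − δ_B) = (-52.04 − (-13.262))/(-82.464 − (-13.262))
f_A = -38.778 / -69.203 = 0.5604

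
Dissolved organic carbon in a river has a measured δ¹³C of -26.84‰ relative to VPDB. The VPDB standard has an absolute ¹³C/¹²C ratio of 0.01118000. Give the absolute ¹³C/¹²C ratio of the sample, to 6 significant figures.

R_sample = R_standard × (δ¹³C/1000 + 1)
R_sample = 0.01118000 × (-26.84/1000 + 1) = 0.01118000 × 0.973160
R_sample = 0.0108799

0.0108799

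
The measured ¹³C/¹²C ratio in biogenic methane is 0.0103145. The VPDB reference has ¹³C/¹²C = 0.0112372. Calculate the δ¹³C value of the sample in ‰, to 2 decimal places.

-82.11‰

δ¹³C = (R_sample / R_standard − 1) × 1000
R_sample / R_standard = 0.0103145 / 0.0112372 = 0.917889
δ¹³C = (0.917889 − 1) × 1000 = -82.111‰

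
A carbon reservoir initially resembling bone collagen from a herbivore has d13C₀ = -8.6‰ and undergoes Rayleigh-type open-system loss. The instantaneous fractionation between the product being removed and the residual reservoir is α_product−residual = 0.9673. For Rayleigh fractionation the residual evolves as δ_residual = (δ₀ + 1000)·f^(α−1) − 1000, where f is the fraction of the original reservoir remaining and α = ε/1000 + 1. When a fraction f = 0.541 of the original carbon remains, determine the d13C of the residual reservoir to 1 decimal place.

11.5‰

Rayleigh residual: δ_res = (δ₀ + 1000)·f^(α−1) − 1000
α − 1 = -0.03270
f^(α−1) = 0.541^(-0.03270) = 1.020292
δ_res = (-8.6 + 1000) × 1.020292 − 1000 = 1011.517 − 1000 = 11.52‰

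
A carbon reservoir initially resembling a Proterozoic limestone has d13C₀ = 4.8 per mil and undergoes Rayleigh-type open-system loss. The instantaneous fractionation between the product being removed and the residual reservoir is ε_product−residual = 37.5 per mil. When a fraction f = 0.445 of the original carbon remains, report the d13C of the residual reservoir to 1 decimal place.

Rayleigh residual: δ_res = (δ₀ + 1000)·f^(α−1) − 1000
α = ε/1000 + 1 = 1.03750, so α − 1 = 0.03750
f^(α−1) = 0.445^(0.03750) = 0.970093
δ_res = (4.8 + 1000) × 0.970093 − 1000 = 974.750 − 1000 = -25.25 per mil

-25.3 per mil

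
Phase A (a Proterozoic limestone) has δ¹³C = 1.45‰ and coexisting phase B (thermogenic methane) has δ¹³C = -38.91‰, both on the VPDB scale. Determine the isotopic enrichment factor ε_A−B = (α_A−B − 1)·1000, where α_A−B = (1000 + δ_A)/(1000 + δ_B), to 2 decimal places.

41.99‰

α_A−B = (1000 + 1.45) / (1000 + -38.91) = 1001.45 / 961.09 = 1.041994
ε_A−B = (1.041994 − 1) × 1000 = 41.994‰
(The approximation ε ≈ δ_A − δ_B would give 40.36‰.)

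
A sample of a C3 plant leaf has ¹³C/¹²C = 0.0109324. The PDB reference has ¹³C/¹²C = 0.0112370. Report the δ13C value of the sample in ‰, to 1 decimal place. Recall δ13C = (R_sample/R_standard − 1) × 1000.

-27.1‰

δ13C = (R_sample / R_standard − 1) × 1000
R_sample / R_standard = 0.0109324 / 0.0112370 = 0.972893
δ13C = (0.972893 − 1) × 1000 = -27.11‰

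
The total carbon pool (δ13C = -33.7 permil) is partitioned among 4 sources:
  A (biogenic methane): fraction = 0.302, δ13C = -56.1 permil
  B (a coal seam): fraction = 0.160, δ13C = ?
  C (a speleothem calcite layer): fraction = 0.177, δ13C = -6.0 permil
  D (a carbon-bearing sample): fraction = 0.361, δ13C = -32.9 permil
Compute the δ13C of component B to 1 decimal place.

Isotope mass balance: δ_bulk = Σ fᵢ·δᵢ.
-33.7 = 0.302×(-56.1) + 0.160×δ_B + 0.177×(-6.0) + 0.361×(-32.9)
0.160·δ_B = -33.7 − (-29.881) = -3.819
δ_B = -3.819 / 0.160 = -23.87 permil

-23.9 permil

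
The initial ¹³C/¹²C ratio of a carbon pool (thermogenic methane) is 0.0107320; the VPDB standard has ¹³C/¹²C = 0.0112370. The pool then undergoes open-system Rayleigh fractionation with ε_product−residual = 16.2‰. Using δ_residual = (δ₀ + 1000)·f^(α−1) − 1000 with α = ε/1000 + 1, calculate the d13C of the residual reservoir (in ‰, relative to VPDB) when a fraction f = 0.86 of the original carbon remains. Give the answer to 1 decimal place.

-47.3‰

δ₀ = (0.0107320/0.0112370 − 1)×1000 = (0.955059 − 1)×1000 = -44.941‰
α − 1 = ε/1000 = 0.0162
f^(α−1) = 0.86^(0.0162) = 0.997560
δ_res = (-44.941 + 1000) × 0.997560 − 1000 = 952.729 − 1000 = -47.27‰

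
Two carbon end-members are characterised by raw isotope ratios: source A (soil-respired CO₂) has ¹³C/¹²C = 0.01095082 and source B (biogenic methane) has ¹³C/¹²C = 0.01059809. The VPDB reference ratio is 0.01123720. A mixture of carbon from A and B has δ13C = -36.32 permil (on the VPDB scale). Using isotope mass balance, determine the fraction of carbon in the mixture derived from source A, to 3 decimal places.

0.655

δ_A = (0.01095082/0.01123720 − 1)×1000 = (0.974515 − 1)×1000 = -25.485 permil
δ_B = (0.01059809/0.01123720 − 1)×1000 = (0.943126 − 1)×1000 = -56.874 permil
f_A = (δ_mix − δ_B)/(δ_A − δ_B) = (-36.32 − (-56.874))/(-25.485 − (-56.874))
f_A = 20.554 / 31.389 = 0.6548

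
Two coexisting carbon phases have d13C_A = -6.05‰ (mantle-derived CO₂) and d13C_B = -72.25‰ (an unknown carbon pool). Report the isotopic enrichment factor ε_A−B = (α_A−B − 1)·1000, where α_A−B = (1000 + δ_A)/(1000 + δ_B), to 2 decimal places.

71.36‰

α_A−B = (1000 + -6.05) / (1000 + -72.25) = 993.95 / 927.75 = 1.071355
ε_A−B = (1.071355 − 1) × 1000 = 71.355‰
(The approximation ε ≈ δ_A − δ_B would give 66.20‰.)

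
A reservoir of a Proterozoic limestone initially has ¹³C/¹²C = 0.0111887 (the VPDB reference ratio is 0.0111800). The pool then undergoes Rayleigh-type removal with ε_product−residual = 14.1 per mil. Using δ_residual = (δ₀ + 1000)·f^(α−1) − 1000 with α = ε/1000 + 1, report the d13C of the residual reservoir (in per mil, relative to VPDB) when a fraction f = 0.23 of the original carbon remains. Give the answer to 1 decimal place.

δ₀ = (0.0111887/0.0111800 − 1)×1000 = (1.000778 − 1)×1000 = 0.778 per mil
α − 1 = ε/1000 = 0.0141
f^(α−1) = 0.23^(0.0141) = 0.979491
δ_res = (0.778 + 1000) × 0.979491 − 1000 = 980.253 − 1000 = -19.75 per mil

-19.7 per mil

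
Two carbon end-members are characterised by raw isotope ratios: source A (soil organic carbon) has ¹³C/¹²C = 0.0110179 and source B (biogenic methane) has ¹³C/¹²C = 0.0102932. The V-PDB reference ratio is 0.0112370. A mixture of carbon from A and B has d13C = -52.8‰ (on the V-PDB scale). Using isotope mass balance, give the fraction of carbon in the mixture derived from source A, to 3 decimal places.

0.484

δ_A = (0.0110179/0.0112370 − 1)×1000 = (0.980502 − 1)×1000 = -19.498‰
δ_B = (0.0102932/0.0112370 − 1)×1000 = (0.916010 − 1)×1000 = -83.990‰
f_A = (δ_mix − δ_B)/(δ_A − δ_B) = (-52.8 − (-83.990))/(-19.498 − (-83.990))
f_A = 31.190 / 64.492 = 0.4836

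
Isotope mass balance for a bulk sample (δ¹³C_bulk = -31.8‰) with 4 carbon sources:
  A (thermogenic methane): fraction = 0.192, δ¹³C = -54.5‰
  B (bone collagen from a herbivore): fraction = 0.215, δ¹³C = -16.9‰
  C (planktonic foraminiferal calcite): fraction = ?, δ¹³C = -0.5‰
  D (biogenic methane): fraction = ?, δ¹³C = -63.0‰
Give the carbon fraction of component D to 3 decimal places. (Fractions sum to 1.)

Let f_D and f_C be the unknown fractions; fractions sum to 1 so f_D + f_C = 0.593.
Mass balance: Σ fᵢ·δᵢ = δ_bulk ⇒ f_D·(-63.0) + f_C·(-0.5) = -31.8 − (-14.098) = -17.703
Substitute f_C = 0.593 − f_D:
f_D·(-63.0 − -0.5) = -17.703 − 0.593×(-0.5) = -17.406
f_D = -17.406 / -62.5 = 0.2785

0.278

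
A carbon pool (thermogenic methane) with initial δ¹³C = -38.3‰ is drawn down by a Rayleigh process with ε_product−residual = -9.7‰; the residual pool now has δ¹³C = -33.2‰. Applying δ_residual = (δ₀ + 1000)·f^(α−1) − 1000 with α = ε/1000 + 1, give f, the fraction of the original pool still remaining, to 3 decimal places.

α − 1 = ε/1000 = -0.0097
(δ_res + 1000)/(δ₀ + 1000) = (-33.2 + 1000)/(-38.3 + 1000) = 966.8/961.7 = 1.005303
f = 1.005303^(1/-0.0097) = exp(ln(1.005303)/-0.0097) = exp(0.00529/-0.0097)
f = exp(-0.5453) = 0.5797

0.580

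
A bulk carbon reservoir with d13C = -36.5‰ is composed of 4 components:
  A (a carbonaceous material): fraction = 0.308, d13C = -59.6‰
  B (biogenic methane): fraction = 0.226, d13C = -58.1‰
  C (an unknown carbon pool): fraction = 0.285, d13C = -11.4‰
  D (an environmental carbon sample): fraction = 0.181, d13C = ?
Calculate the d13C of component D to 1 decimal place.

-9.7‰

Isotope mass balance: δ_bulk = Σ fᵢ·δᵢ.
-36.5 = 0.308×(-59.6) + 0.226×(-58.1) + 0.285×(-11.4) + 0.181×δ_D
0.181·δ_D = -36.5 − (-34.736) = -1.764
δ_D = -1.764 / 0.181 = -9.74‰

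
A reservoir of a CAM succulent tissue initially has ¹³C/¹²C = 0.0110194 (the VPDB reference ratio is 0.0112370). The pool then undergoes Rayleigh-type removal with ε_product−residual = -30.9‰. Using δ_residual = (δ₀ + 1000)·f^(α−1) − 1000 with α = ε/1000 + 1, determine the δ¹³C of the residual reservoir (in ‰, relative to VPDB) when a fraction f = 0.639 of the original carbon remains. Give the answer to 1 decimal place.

δ₀ = (0.0110194/0.0112370 − 1)×1000 = (0.980635 − 1)×1000 = -19.365‰
α − 1 = ε/1000 = -0.0309
f^(α−1) = 0.639^(-0.0309) = 1.013935
δ_res = (-19.365 + 1000) × 1.013935 − 1000 = 994.300 − 1000 = -5.70‰

-5.7‰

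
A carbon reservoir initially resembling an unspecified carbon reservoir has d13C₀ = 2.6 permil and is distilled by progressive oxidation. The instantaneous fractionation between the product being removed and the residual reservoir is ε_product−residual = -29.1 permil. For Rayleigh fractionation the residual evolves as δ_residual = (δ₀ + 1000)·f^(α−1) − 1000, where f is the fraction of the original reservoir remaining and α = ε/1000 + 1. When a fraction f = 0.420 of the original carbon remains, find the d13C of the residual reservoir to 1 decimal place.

Rayleigh residual: δ_res = (δ₀ + 1000)·f^(α−1) − 1000
α = ε/1000 + 1 = 0.97090, so α − 1 = -0.02910
f^(α−1) = 0.420^(-0.02910) = 1.025566
δ_res = (2.6 + 1000) × 1.025566 − 1000 = 1028.232 − 1000 = 28.23 permil

28.2 permil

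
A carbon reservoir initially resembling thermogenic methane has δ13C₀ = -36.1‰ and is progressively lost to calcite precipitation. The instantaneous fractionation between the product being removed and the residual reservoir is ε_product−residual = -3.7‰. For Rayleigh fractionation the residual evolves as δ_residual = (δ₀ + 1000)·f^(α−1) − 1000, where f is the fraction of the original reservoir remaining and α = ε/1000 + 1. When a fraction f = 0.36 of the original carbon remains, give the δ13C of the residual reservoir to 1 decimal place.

Rayleigh residual: δ_res = (δ₀ + 1000)·f^(α−1) − 1000
α = ε/1000 + 1 = 0.99630, so α − 1 = -0.00370
f^(α−1) = 0.36^(-0.00370) = 1.003787
δ_res = (-36.1 + 1000) × 1.003787 − 1000 = 967.551 − 1000 = -32.45‰

-32.4‰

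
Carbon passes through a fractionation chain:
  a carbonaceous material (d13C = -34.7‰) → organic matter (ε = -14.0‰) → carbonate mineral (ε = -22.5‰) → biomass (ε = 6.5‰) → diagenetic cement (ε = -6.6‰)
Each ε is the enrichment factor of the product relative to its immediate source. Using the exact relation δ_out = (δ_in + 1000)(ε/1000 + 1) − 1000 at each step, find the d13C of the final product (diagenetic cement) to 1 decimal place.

-69.8‰

step 1: δ = (-34.70 + 1000)·(-14.0/1000 + 1) − 1000 = -48.21‰
step 2: δ = (-48.21 + 1000)·(-22.5/1000 + 1) − 1000 = -69.63‰
step 3: δ = (-69.63 + 1000)·(6.5/1000 + 1) − 1000 = -63.58‰
step 4: δ = (-63.58 + 1000)·(-6.6/1000 + 1) − 1000 = -69.76‰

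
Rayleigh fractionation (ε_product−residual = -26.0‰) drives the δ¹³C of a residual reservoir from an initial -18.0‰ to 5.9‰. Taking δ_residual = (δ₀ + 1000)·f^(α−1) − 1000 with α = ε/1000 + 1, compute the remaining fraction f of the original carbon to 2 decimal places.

α − 1 = ε/1000 = -0.0260
(δ_res + 1000)/(δ₀ + 1000) = (5.9 + 1000)/(-18.0 + 1000) = 1005.9/982.0 = 1.024338
f = 1.024338^(1/-0.0260) = exp(ln(1.024338)/-0.0260) = exp(0.02405/-0.0260)
f = exp(-0.9249) = 0.3966

0.40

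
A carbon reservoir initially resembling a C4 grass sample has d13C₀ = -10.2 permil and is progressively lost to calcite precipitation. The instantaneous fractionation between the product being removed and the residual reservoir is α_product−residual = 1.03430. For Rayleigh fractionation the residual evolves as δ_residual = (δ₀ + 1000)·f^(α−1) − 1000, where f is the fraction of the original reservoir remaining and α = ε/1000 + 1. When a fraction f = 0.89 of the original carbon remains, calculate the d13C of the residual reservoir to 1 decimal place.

-14.1 permil

Rayleigh residual: δ_res = (δ₀ + 1000)·f^(α−1) − 1000
α − 1 = 0.03430
f^(α−1) = 0.89^(0.03430) = 0.996011
δ_res = (-10.2 + 1000) × 0.996011 − 1000 = 985.852 − 1000 = -14.15 permil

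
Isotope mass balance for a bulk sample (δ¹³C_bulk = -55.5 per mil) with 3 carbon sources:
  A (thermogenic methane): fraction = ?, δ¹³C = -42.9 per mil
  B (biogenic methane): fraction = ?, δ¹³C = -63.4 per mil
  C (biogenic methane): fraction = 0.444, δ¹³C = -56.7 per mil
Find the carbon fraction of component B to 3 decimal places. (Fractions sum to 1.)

0.316

Let f_B and f_A be the unknown fractions; fractions sum to 1 so f_B + f_A = 0.556.
Mass balance: Σ fᵢ·δᵢ = δ_bulk ⇒ f_B·(-63.4) + f_A·(-42.9) = -55.5 − (-25.175) = -30.325
Substitute f_A = 0.556 − f_B:
f_B·(-63.4 − -42.9) = -30.325 − 0.556×(-42.9) = -6.473
f_B = -6.473 / -20.5 = 0.3157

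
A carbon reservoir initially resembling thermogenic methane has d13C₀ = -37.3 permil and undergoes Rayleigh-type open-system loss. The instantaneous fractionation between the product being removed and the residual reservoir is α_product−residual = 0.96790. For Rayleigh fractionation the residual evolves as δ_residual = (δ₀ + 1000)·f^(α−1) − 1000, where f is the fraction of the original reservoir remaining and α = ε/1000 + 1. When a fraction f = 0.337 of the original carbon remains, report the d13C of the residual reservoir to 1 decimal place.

-3.1 permil

Rayleigh residual: δ_res = (δ₀ + 1000)·f^(α−1) − 1000
α − 1 = -0.03210
f^(α−1) = 0.337^(-0.03210) = 1.035531
δ_res = (-37.3 + 1000) × 1.035531 − 1000 = 996.906 − 1000 = -3.09 permil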